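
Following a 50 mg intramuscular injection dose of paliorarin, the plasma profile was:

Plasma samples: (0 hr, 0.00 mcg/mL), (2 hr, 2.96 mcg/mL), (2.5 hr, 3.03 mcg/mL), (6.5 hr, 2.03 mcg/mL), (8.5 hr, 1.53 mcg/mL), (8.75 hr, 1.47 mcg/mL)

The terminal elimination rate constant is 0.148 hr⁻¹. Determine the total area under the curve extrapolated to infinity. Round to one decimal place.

AUC = 28.4 mcg/mL·hr

Trapezoidal AUC_0→8.75:
  [0→2]: (0.00+2.96)/2 × 2 = 2.96
  [2→2.5]: (2.96+3.03)/2 × 0.5 = 1.4975
  [2.5→6.5]: (3.03+2.03)/2 × 4 = 10.12
  [6.5→8.5]: (2.03+1.53)/2 × 2 = 3.56
  [8.5→8.75]: (1.53+1.47)/2 × 0.25 = 0.375
  Sum = 18.5125 mcg/mL·hr
Extrapolated tail: C_last / k_e = 1.47 / 0.148 = 9.932
AUC_0→∞ = 18.5125 + 9.932 = 28.4445 mcg/mL·hr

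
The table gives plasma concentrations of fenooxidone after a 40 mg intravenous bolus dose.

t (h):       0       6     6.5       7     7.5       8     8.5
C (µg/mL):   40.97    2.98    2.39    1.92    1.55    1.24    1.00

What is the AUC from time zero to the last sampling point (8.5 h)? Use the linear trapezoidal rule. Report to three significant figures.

AUC = 136 µg/mL·h

Trapezoidal AUC_0→8.5:
  [0→6]: (40.97+2.98)/2 × 6 = 131.85
  [6→6.5]: (2.98+2.39)/2 × 0.5 = 1.3425
  [6.5→7]: (2.39+1.92)/2 × 0.5 = 1.0775
  [7→7.5]: (1.92+1.55)/2 × 0.5 = 0.8675
  [7.5→8]: (1.55+1.24)/2 × 0.5 = 0.6975
  [8→8.5]: (1.24+1.00)/2 × 0.5 = 0.56
  Sum = 136.395 µg/mL·h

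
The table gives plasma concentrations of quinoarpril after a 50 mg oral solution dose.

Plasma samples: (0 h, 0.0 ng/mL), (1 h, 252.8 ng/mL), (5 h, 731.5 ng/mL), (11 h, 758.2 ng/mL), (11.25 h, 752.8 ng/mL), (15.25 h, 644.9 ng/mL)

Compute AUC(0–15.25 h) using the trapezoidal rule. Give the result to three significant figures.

AUC = 9550 ng/mL·h

Trapezoidal AUC_0→15.25:
  [0→1]: (0.0+252.8)/2 × 1 = 126.4
  [1→5]: (252.8+731.5)/2 × 4 = 1968.6
  [5→11]: (731.5+758.2)/2 × 6 = 4469.1
  [11→11.25]: (758.2+752.8)/2 × 0.25 = 188.875
  [11.25→15.25]: (752.8+644.9)/2 × 4 = 2795.4
  Sum = 9548.375 ng/mL·h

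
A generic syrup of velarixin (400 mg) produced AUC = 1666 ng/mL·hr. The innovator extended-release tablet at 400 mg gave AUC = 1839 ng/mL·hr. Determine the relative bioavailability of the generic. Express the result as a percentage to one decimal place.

F_rel = 90.6%

F_rel = (AUC_test/D_test) / (AUC_ref/D_ref)
      = (1666/400) / (1839/400)
      = 4.165 / 4.5975 = 0.9059 = 90.59%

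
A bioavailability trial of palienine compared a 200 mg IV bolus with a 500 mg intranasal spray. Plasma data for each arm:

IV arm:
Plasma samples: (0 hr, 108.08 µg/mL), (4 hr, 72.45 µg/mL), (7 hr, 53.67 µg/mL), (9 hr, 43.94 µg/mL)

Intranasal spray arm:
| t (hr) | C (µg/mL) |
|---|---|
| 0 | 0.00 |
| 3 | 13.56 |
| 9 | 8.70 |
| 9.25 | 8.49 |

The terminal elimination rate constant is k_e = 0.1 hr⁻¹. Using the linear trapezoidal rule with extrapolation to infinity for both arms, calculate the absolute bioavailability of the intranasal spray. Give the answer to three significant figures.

Trapezoidal AUC_0→9 (IV):
  [0→4]: (108.08+72.45)/2 × 4 = 361.06
  [4→7]: (72.45+53.67)/2 × 3 = 189.18
  [7→9]: (53.67+43.94)/2 × 2 = 97.61
  Sum = 647.85 µg/mL·hr
IV tail: 43.94/0.1 = 439.400; AUC_iv,0→∞ = 647.85 + 439.400 = 1087.25 µg/mL·hr
Trapezoidal AUC_0→9.25 (intranasal spray):
  [0→3]: (0.00+13.56)/2 × 3 = 20.34
  [3→9]: (13.56+8.70)/2 × 6 = 66.78
  [9→9.25]: (8.70+8.49)/2 × 0.25 = 2.14875
  Sum = 89.26875 µg/mL·hr
intranasal spray tail: 8.49/0.1 = 84.900; AUC_ev,0→∞ = 89.26875 + 84.900 = 174.16875 µg/mL·hr
F = (AUC_ev/D_ev)/(AUC_iv/D_iv) = (174.16875/500)/(1087.25/200) = 0.3483375/5.43625 = 0.0641

F = 0.0641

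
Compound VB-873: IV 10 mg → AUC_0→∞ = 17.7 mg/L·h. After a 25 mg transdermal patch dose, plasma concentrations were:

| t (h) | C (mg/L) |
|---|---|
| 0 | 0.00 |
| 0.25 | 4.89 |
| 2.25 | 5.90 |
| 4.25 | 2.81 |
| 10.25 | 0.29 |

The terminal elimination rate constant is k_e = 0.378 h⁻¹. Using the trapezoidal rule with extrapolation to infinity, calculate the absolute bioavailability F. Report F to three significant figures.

F = 0.682

Trapezoidal AUC_0→10.25 (transdermal patch):
  [0→0.25]: (0.00+4.89)/2 × 0.25 = 0.61125
  [0.25→2.25]: (4.89+5.90)/2 × 2 = 10.79
  [2.25→4.25]: (5.90+2.81)/2 × 2 = 8.71
  [4.25→10.25]: (2.81+0.29)/2 × 6 = 9.3
  Sum = 29.41125 mg/L·h
Tail: C_last/k_e = 0.29/0.378 = 0.767
AUC_0→∞ (transdermal patch) = 29.41125 + 0.767 = 30.17825 mg/L·h
F = (AUC_ev/D_ev)/(AUC_iv/D_iv) = (30.17825/25)/(17.7/10) = 1.20713/1.77 = 0.6820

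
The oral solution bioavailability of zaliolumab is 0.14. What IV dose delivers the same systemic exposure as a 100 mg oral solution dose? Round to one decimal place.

Systemic exposure from an extravascular dose = F × D_ev, so the equivalent IV dose is F × D_ev.
D_iv = F × D_ev = 0.14 × 100 = 14 mg

D_iv = 14.0 mg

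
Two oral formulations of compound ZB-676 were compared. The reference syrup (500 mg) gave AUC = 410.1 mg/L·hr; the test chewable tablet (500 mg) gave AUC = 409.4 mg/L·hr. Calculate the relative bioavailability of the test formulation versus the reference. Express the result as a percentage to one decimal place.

F_rel = 99.8%

F_rel = (AUC_test/D_test) / (AUC_ref/D_ref)
      = (409.4/500) / (410.1/500)
      = 0.8188 / 0.8202 = 0.9983 = 99.83%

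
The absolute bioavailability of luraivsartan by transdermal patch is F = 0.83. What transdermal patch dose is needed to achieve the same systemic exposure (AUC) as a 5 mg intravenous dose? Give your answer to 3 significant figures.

For equal systemic exposure: F × D_ev = D_iv
D_ev = D_iv / F = 5 / 0.83 = 6.0241 mg

D_transdermal = 6.02 mg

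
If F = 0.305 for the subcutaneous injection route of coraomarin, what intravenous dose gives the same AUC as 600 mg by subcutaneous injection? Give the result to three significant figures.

D_iv = 183 mg

Systemic exposure from an extravascular dose = F × D_ev, so the equivalent IV dose is F × D_ev.
D_iv = F × D_ev = 0.305 × 600 = 183 mg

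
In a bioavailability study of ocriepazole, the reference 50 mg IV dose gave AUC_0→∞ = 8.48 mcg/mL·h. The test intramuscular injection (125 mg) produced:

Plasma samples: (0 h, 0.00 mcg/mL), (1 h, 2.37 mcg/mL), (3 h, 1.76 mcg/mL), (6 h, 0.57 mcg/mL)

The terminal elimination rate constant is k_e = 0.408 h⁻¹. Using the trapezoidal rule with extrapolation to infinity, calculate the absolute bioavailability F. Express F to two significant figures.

F = 0.48

Trapezoidal AUC_0→6 (intramuscular injection):
  [0→1]: (0.00+2.37)/2 × 1 = 1.185
  [1→3]: (2.37+1.76)/2 × 2 = 4.13
  [3→6]: (1.76+0.57)/2 × 3 = 3.495
  Sum = 8.81 mcg/mL·h
Tail: C_last/k_e = 0.57/0.408 = 1.397
AUC_0→∞ (intramuscular injection) = 8.81 + 1.397 = 10.207 mcg/mL·h
F = (AUC_ev/D_ev)/(AUC_iv/D_iv) = (10.207/125)/(8.48/50) = 0.081656/0.1696 = 0.4815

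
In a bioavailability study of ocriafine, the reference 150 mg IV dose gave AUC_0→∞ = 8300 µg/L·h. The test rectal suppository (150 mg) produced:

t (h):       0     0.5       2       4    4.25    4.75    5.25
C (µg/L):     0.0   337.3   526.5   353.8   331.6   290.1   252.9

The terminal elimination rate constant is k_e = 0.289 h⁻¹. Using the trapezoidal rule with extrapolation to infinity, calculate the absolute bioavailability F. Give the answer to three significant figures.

F = 0.345

Trapezoidal AUC_0→5.25 (rectal suppository):
  [0→0.5]: (0.0+337.3)/2 × 0.5 = 84.325
  [0.5→2]: (337.3+526.5)/2 × 1.5 = 647.85
  [2→4]: (526.5+353.8)/2 × 2 = 880.3
  [4→4.25]: (353.8+331.6)/2 × 0.25 = 85.675
  [4.25→4.75]: (331.6+290.1)/2 × 0.5 = 155.425
  [4.75→5.25]: (290.1+252.9)/2 × 0.5 = 135.75
  Sum = 1989.325 µg/L·h
Tail: C_last/k_e = 252.9/0.289 = 875.087
AUC_0→∞ (rectal suppository) = 1989.325 + 875.087 = 2864.412 µg/L·h
F = (AUC_ev/D_ev)/(AUC_iv/D_iv) = (2864.412/150)/(8300/150) = 19.09608/55.3333 = 0.3451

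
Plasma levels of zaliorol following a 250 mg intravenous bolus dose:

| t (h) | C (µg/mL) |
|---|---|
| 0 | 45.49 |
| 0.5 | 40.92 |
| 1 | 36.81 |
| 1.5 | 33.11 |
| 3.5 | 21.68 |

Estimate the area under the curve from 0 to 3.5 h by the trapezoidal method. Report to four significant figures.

Trapezoidal AUC_0→3.5:
  [0→0.5]: (45.49+40.92)/2 × 0.5 = 21.6025
  [0.5→1]: (40.92+36.81)/2 × 0.5 = 19.4325
  [1→1.5]: (36.81+33.11)/2 × 0.5 = 17.48
  [1.5→3.5]: (33.11+21.68)/2 × 2 = 54.79
  Sum = 113.305 µg/mL·h

AUC = 113.3 µg/mL·h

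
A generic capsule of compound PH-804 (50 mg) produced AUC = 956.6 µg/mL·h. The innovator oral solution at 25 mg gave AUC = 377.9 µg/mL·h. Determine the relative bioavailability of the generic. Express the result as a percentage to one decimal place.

F_rel = (AUC_test/D_test) / (AUC_ref/D_ref)
      = (956.6/50) / (377.9/25)
      = 19.132 / 15.116 = 1.2657 = 126.57%

F_rel = 126.6%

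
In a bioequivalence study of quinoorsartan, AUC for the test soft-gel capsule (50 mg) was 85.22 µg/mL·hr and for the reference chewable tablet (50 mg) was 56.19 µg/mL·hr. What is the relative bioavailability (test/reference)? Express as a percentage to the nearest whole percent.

F_rel = 152%

F_rel = (AUC_test/D_test) / (AUC_ref/D_ref)
      = (85.22/50) / (56.19/50)
      = 1.7044 / 1.1238 = 1.5166 = 151.66%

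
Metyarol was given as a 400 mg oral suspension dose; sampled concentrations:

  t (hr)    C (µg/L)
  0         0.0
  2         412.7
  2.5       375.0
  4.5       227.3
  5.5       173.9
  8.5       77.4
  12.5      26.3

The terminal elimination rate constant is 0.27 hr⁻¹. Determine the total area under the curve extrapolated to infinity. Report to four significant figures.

Trapezoidal AUC_0→12.5:
  [0→2]: (0.0+412.7)/2 × 2 = 412.7
  [2→2.5]: (412.7+375.0)/2 × 0.5 = 196.925
  [2.5→4.5]: (375.0+227.3)/2 × 2 = 602.3
  [4.5→5.5]: (227.3+173.9)/2 × 1 = 200.6
  [5.5→8.5]: (173.9+77.4)/2 × 3 = 376.95
  [8.5→12.5]: (77.4+26.3)/2 × 4 = 207.4
  Sum = 1996.875 µg/L·hr
Extrapolated tail: C_last / k_e = 26.3 / 0.27 = 97.407
AUC_0→∞ = 1996.875 + 97.407 = 2094.282 µg/L·hr

AUC = 2094 µg/L·hr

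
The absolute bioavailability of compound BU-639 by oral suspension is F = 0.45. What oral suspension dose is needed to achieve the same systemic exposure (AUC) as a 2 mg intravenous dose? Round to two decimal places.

For equal systemic exposure: F × D_ev = D_iv
D_ev = D_iv / F = 2 / 0.45 = 4.44444 mg

D_oral = 4.44 mg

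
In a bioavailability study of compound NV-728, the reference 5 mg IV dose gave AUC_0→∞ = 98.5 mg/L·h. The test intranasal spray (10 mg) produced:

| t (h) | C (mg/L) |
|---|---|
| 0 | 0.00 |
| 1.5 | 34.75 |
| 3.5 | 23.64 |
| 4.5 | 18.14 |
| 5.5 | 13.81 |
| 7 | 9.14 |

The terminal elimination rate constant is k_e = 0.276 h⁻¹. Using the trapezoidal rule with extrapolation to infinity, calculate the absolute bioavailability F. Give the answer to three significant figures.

Trapezoidal AUC_0→7 (intranasal spray):
  [0→1.5]: (0.00+34.75)/2 × 1.5 = 26.0625
  [1.5→3.5]: (34.75+23.64)/2 × 2 = 58.39
  [3.5→4.5]: (23.64+18.14)/2 × 1 = 20.89
  [4.5→5.5]: (18.14+13.81)/2 × 1 = 15.975
  [5.5→7]: (13.81+9.14)/2 × 1.5 = 17.2125
  Sum = 138.53 mg/L·h
Tail: C_last/k_e = 9.14/0.276 = 33.116
AUC_0→∞ (intranasal spray) = 138.53 + 33.116 = 171.646 mg/L·h
F = (AUC_ev/D_ev)/(AUC_iv/D_iv) = (171.646/10)/(98.5/5) = 17.1646/19.7 = 0.8713

F = 0.871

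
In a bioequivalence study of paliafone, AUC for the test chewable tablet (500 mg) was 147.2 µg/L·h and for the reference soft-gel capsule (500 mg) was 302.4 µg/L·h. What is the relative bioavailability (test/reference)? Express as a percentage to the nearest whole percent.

F_rel = 49%

F_rel = (AUC_test/D_test) / (AUC_ref/D_ref)
      = (147.2/500) / (302.4/500)
      = 0.2944 / 0.6048 = 0.4868 = 48.68%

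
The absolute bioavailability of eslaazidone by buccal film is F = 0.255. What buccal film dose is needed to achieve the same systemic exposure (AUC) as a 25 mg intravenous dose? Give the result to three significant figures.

For equal systemic exposure: F × D_ev = D_iv
D_ev = D_iv / F = 25 / 0.255 = 98.0392 mg

D_buccal = 98.0 mg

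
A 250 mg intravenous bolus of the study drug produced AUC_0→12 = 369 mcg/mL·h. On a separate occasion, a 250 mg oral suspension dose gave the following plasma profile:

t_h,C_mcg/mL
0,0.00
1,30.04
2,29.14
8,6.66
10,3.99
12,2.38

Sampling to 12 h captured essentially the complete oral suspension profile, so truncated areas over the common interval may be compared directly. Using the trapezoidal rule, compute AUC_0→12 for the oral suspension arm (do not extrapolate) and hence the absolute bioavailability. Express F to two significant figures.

F = 0.46

Trapezoidal AUC_0→12 (oral suspension):
  [0→1]: (0.00+30.04)/2 × 1 = 15.02
  [1→2]: (30.04+29.14)/2 × 1 = 29.59
  [2→8]: (29.14+6.66)/2 × 6 = 107.4
  [8→10]: (6.66+3.99)/2 × 2 = 10.65
  [10→12]: (3.99+2.38)/2 × 2 = 6.37
  Sum = 169.03 mcg/mL·h
F = (AUC_ev/D_ev)/(AUC_iv/D_iv) = (169.03/250)/(369/250) = 0.67612/1.476 = 0.4581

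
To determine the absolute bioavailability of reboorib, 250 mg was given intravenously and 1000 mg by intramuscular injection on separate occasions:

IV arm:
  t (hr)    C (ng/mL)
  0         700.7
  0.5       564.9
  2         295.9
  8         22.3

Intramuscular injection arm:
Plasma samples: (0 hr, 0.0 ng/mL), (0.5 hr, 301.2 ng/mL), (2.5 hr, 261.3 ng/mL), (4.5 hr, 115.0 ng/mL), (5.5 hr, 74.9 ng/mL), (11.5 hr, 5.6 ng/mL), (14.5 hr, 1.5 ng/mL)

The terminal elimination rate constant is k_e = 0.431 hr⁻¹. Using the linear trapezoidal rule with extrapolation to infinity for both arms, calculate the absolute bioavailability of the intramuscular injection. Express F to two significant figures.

Trapezoidal AUC_0→8 (IV):
  [0→0.5]: (700.7+564.9)/2 × 0.5 = 316.4
  [0.5→2]: (564.9+295.9)/2 × 1.5 = 645.6
  [2→8]: (295.9+22.3)/2 × 6 = 954.6
  Sum = 1916.6 ng/mL·hr
IV tail: 22.3/0.431 = 51.740; AUC_iv,0→∞ = 1916.6 + 51.740 = 1968.34 ng/mL·hr
Trapezoidal AUC_0→14.5 (intramuscular injection):
  [0→0.5]: (0.0+301.2)/2 × 0.5 = 75.3
  [0.5→2.5]: (301.2+261.3)/2 × 2 = 562.5
  [2.5→4.5]: (261.3+115.0)/2 × 2 = 376.3
  [4.5→5.5]: (115.0+74.9)/2 × 1 = 94.95
  [5.5→11.5]: (74.9+5.6)/2 × 6 = 241.5
  [11.5→14.5]: (5.6+1.5)/2 × 3 = 10.65
  Sum = 1361.2 ng/mL·hr
intramuscular injection tail: 1.5/0.431 = 3.480; AUC_ev,0→∞ = 1361.2 + 3.480 = 1364.68 ng/mL·hr
F = (AUC_ev/D_ev)/(AUC_iv/D_iv) = (1364.68/1000)/(1968.34/250) = 1.36468/7.87336 = 0.1733

F = 0.17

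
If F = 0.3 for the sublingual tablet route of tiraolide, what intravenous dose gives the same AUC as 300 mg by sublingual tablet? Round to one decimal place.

D_iv = 90.0 mg

Systemic exposure from an extravascular dose = F × D_ev, so the equivalent IV dose is F × D_ev.
D_iv = F × D_ev = 0.3 × 300 = 90 mg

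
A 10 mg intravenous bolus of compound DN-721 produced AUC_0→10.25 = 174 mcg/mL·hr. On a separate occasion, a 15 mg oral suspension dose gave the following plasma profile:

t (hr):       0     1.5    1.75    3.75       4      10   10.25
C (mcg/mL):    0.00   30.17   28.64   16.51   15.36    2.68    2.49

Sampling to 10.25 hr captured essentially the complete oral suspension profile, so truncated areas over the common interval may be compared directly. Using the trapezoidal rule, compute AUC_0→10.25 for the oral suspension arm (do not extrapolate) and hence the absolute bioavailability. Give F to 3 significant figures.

Trapezoidal AUC_0→10.25 (oral suspension):
  [0→1.5]: (0.00+30.17)/2 × 1.5 = 22.6275
  [1.5→1.75]: (30.17+28.64)/2 × 0.25 = 7.35125
  [1.75→3.75]: (28.64+16.51)/2 × 2 = 45.15
  [3.75→4]: (16.51+15.36)/2 × 0.25 = 3.98375
  [4→10]: (15.36+2.68)/2 × 6 = 54.12
  [10→10.25]: (2.68+2.49)/2 × 0.25 = 0.64625
  Sum = 133.87875 mcg/mL·hr
F = (AUC_ev/D_ev)/(AUC_iv/D_iv) = (133.87875/15)/(174/10) = 8.92525/17.4 = 0.5129

F = 0.513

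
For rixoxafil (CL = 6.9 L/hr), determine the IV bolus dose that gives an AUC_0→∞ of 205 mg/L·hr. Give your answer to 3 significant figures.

Dose = 1410 mg

Dose_iv = CL × AUC_0→∞
     = 6.9 × 205 = 1414.5 mg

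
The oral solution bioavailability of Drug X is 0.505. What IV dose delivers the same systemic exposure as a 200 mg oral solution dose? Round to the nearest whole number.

Systemic exposure from an extravascular dose = F × D_ev, so the equivalent IV dose is F × D_ev.
D_iv = F × D_ev = 0.505 × 200 = 101 mg

D_iv = 101 mg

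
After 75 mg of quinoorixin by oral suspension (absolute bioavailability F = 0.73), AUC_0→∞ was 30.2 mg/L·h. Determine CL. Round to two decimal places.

CL = F × Dose / AUC_0→∞
   = 0.73 × 75 / 30.2 = 1.81291 L/h

CL = 1.81 L/h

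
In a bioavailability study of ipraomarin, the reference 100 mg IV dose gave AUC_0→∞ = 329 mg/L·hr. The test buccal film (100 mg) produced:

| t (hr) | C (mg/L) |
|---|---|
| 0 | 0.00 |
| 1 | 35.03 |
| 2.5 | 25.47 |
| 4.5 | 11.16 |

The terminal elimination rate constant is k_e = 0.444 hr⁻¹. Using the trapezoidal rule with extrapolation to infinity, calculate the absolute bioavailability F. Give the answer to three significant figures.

F = 0.379

Trapezoidal AUC_0→4.5 (buccal film):
  [0→1]: (0.00+35.03)/2 × 1 = 17.515
  [1→2.5]: (35.03+25.47)/2 × 1.5 = 45.375
  [2.5→4.5]: (25.47+11.16)/2 × 2 = 36.63
  Sum = 99.52 mg/L·hr
Tail: C_last/k_e = 11.16/0.444 = 25.135
AUC_0→∞ (buccal film) = 99.52 + 25.135 = 124.655 mg/L·hr
F = (AUC_ev/D_ev)/(AUC_iv/D_iv) = (124.655/100)/(329/100) = 1.24655/3.29 = 0.3789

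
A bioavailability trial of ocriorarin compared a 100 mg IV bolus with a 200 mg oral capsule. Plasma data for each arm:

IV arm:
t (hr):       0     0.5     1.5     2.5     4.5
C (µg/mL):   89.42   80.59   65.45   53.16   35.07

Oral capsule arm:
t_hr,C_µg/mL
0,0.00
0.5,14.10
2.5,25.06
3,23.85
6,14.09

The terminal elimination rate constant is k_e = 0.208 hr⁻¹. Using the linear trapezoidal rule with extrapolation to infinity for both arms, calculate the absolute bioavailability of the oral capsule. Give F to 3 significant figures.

Trapezoidal AUC_0→4.5 (IV):
  [0→0.5]: (89.42+80.59)/2 × 0.5 = 42.5025
  [0.5→1.5]: (80.59+65.45)/2 × 1 = 73.02
  [1.5→2.5]: (65.45+53.16)/2 × 1 = 59.305
  [2.5→4.5]: (53.16+35.07)/2 × 2 = 88.23
  Sum = 263.0575 µg/mL·hr
IV tail: 35.07/0.208 = 168.606; AUC_iv,0→∞ = 263.0575 + 168.606 = 431.6635 µg/mL·hr
Trapezoidal AUC_0→6 (oral capsule):
  [0→0.5]: (0.00+14.10)/2 × 0.5 = 3.525
  [0.5→2.5]: (14.10+25.06)/2 × 2 = 39.16
  [2.5→3]: (25.06+23.85)/2 × 0.5 = 12.2275
  [3→6]: (23.85+14.09)/2 × 3 = 56.91
  Sum = 111.8225 µg/mL·hr
oral capsule tail: 14.09/0.208 = 67.740; AUC_ev,0→∞ = 111.8225 + 67.740 = 179.5625 µg/mL·hr
F = (AUC_ev/D_ev)/(AUC_iv/D_iv) = (179.5625/200)/(431.6635/100) = 0.8978125/4.316635 = 0.2080

F = 0.208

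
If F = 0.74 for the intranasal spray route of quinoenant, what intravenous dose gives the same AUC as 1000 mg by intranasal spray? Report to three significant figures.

Systemic exposure from an extravascular dose = F × D_ev, so the equivalent IV dose is F × D_ev.
D_iv = F × D_ev = 0.74 × 1000 = 740 mg

D_iv = 740 mg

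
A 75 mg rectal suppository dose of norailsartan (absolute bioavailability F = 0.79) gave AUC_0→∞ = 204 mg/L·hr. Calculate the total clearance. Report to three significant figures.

CL = 0.290 L/hr

CL = F × Dose / AUC_0→∞
   = 0.79 × 75 / 204 = 0.290441 L/hr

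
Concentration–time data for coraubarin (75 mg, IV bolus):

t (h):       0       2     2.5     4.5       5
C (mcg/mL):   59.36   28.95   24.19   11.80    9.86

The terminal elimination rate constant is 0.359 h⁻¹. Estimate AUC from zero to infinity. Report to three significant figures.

AUC = 170 mcg/mL·h

Trapezoidal AUC_0→5:
  [0→2]: (59.36+28.95)/2 × 2 = 88.31
  [2→2.5]: (28.95+24.19)/2 × 0.5 = 13.285
  [2.5→4.5]: (24.19+11.80)/2 × 2 = 35.99
  [4.5→5]: (11.80+9.86)/2 × 0.5 = 5.415
  Sum = 143.0 mcg/mL·h
Extrapolated tail: C_last / k_e = 9.86 / 0.359 = 27.465
AUC_0→∞ = 143.0 + 27.465 = 170.465 mcg/mL·h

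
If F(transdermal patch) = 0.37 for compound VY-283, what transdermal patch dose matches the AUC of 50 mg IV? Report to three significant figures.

For equal systemic exposure: F × D_ev = D_iv
D_ev = D_iv / F = 50 / 0.37 = 135.135 mg

D_transdermal = 135 mg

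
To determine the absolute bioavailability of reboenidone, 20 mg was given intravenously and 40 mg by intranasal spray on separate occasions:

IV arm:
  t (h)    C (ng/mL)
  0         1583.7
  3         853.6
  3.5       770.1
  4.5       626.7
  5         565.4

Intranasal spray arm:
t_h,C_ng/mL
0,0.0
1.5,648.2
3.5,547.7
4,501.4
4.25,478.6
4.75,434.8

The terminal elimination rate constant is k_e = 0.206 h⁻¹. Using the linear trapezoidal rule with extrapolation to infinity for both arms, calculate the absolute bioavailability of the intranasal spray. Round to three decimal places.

Trapezoidal AUC_0→5 (IV):
  [0→3]: (1583.7+853.6)/2 × 3 = 3655.95
  [3→3.5]: (853.6+770.1)/2 × 0.5 = 405.925
  [3.5→4.5]: (770.1+626.7)/2 × 1 = 698.4
  [4.5→5]: (626.7+565.4)/2 × 0.5 = 298.025
  Sum = 5058.3 ng/mL·h
IV tail: 565.4/0.206 = 2744.660; AUC_iv,0→∞ = 5058.3 + 2744.660 = 7802.96 ng/mL·h
Trapezoidal AUC_0→4.75 (intranasal spray):
  [0→1.5]: (0.0+648.2)/2 × 1.5 = 486.15
  [1.5→3.5]: (648.2+547.7)/2 × 2 = 1195.9
  [3.5→4]: (547.7+501.4)/2 × 0.5 = 262.275
  [4→4.25]: (501.4+478.6)/2 × 0.25 = 122.5
  [4.25→4.75]: (478.6+434.8)/2 × 0.5 = 228.35
  Sum = 2295.175 ng/mL·h
intranasal spray tail: 434.8/0.206 = 2110.680; AUC_ev,0→∞ = 2295.175 + 2110.680 = 4405.855 ng/mL·h
F = (AUC_ev/D_ev)/(AUC_iv/D_iv) = (4405.855/40)/(7802.96/20) = 110.146/390.148 = 0.2823

F = 0.282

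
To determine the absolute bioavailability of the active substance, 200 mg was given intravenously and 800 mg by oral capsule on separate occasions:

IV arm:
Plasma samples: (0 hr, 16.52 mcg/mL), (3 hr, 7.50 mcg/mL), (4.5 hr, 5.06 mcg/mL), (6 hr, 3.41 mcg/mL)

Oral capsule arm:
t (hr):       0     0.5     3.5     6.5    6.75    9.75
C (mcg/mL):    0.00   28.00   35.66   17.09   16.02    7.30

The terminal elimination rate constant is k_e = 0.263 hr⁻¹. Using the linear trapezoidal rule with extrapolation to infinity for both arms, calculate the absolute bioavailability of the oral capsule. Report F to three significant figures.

F = 0.959

Trapezoidal AUC_0→6 (IV):
  [0→3]: (16.52+7.50)/2 × 3 = 36.03
  [3→4.5]: (7.50+5.06)/2 × 1.5 = 9.42
  [4.5→6]: (5.06+3.41)/2 × 1.5 = 6.3525
  Sum = 51.8025 mcg/mL·hr
IV tail: 3.41/0.263 = 12.966; AUC_iv,0→∞ = 51.8025 + 12.966 = 64.7685 mcg/mL·hr
Trapezoidal AUC_0→9.75 (oral capsule):
  [0→0.5]: (0.00+28.00)/2 × 0.5 = 7.0
  [0.5→3.5]: (28.00+35.66)/2 × 3 = 95.49
  [3.5→6.5]: (35.66+17.09)/2 × 3 = 79.125
  [6.5→6.75]: (17.09+16.02)/2 × 0.25 = 4.13875
  [6.75→9.75]: (16.02+7.30)/2 × 3 = 34.98
  Sum = 220.73375 mcg/mL·hr
oral capsule tail: 7.30/0.263 = 27.757; AUC_ev,0→∞ = 220.73375 + 27.757 = 248.49075 mcg/mL·hr
F = (AUC_ev/D_ev)/(AUC_iv/D_iv) = (248.49075/800)/(64.7685/200) = 0.310613/0.3238425 = 0.9591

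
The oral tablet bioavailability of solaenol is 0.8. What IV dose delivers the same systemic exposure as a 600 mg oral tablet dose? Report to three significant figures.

D_iv = 480 mg

Systemic exposure from an extravascular dose = F × D_ev, so the equivalent IV dose is F × D_ev.
D_iv = F × D_ev = 0.8 × 600 = 480 mg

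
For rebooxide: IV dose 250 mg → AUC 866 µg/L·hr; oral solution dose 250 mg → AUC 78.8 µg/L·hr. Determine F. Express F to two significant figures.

F = (AUC_ev / D_ev) / (AUC_iv / D_iv)
  = (78.8/250) / (866/250)
  = 0.3152 / 3.464 = 0.0910

F = 0.091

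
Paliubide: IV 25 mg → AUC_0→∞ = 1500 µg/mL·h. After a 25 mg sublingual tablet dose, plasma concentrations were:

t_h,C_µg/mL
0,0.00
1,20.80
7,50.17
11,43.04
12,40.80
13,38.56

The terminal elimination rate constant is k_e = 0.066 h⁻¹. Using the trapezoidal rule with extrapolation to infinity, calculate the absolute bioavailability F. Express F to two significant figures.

Trapezoidal AUC_0→13 (sublingual tablet):
  [0→1]: (0.00+20.80)/2 × 1 = 10.4
  [1→7]: (20.80+50.17)/2 × 6 = 212.91
  [7→11]: (50.17+43.04)/2 × 4 = 186.42
  [11→12]: (43.04+40.80)/2 × 1 = 41.92
  [12→13]: (40.80+38.56)/2 × 1 = 39.68
  Sum = 491.33 µg/mL·h
Tail: C_last/k_e = 38.56/0.066 = 584.242
AUC_0→∞ (sublingual tablet) = 491.33 + 584.242 = 1075.572 µg/mL·h
F = (AUC_ev/D_ev)/(AUC_iv/D_iv) = (1075.572/25)/(1500/25) = 43.02288/60 = 0.7170

F = 0.72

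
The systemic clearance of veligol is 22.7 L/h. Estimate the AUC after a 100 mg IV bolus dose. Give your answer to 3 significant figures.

AUC = 4.41 mg/L·h

AUC_0→∞ = Dose_iv / CL
        = 100 / 22.7 = 4.40529 mg/L·h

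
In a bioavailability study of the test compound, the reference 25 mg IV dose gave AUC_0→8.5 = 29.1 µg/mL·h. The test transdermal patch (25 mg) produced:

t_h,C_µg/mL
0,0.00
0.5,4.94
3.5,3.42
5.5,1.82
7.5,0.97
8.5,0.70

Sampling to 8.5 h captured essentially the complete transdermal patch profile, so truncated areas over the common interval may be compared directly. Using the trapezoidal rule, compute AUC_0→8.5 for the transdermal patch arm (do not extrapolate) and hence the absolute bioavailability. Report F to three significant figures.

Trapezoidal AUC_0→8.5 (transdermal patch):
  [0→0.5]: (0.00+4.94)/2 × 0.5 = 1.235
  [0.5→3.5]: (4.94+3.42)/2 × 3 = 12.54
  [3.5→5.5]: (3.42+1.82)/2 × 2 = 5.24
  [5.5→7.5]: (1.82+0.97)/2 × 2 = 2.79
  [7.5→8.5]: (0.97+0.70)/2 × 1 = 0.835
  Sum = 22.64 µg/mL·h
F = (AUC_ev/D_ev)/(AUC_iv/D_iv) = (22.64/25)/(29.1/25) = 0.9056/1.164 = 0.7780

F = 0.778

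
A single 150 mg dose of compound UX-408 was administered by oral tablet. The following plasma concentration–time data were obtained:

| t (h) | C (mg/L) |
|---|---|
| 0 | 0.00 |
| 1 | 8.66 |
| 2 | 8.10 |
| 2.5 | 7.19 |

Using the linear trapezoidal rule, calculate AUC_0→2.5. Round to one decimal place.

AUC = 16.5 mg/L·h

Trapezoidal AUC_0→2.5:
  [0→1]: (0.00+8.66)/2 × 1 = 4.33
  [1→2]: (8.66+8.10)/2 × 1 = 8.38
  [2→2.5]: (8.10+7.19)/2 × 0.5 = 3.8225
  Sum = 16.5325 mg/L·h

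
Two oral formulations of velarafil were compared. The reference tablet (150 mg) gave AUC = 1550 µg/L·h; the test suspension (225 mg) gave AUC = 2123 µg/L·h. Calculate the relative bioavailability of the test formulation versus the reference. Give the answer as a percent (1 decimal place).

F_rel = (AUC_test/D_test) / (AUC_ref/D_ref)
      = (2123/225) / (1550/150)
      = 9.43556 / 10.3333 = 0.9131 = 91.31%

F_rel = 91.3%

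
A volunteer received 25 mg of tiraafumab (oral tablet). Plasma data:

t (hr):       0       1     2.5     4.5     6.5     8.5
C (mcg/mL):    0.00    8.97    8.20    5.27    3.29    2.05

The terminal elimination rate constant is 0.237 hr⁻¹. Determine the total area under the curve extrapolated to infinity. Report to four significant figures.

AUC = 53.38 mcg/mL·hr

Trapezoidal AUC_0→8.5:
  [0→1]: (0.00+8.97)/2 × 1 = 4.485
  [1→2.5]: (8.97+8.20)/2 × 1.5 = 12.8775
  [2.5→4.5]: (8.20+5.27)/2 × 2 = 13.47
  [4.5→6.5]: (5.27+3.29)/2 × 2 = 8.56
  [6.5→8.5]: (3.29+2.05)/2 × 2 = 5.34
  Sum = 44.7325 mcg/mL·hr
Extrapolated tail: C_last / k_e = 2.05 / 0.237 = 8.650
AUC_0→∞ = 44.7325 + 8.650 = 53.3825 mcg/mL·hr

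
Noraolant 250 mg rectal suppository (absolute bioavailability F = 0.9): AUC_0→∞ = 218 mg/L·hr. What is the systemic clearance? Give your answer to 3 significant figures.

CL = F × Dose / AUC_0→∞
   = 0.9 × 250 / 218 = 1.03211 L/hr

CL = 1.03 L/hr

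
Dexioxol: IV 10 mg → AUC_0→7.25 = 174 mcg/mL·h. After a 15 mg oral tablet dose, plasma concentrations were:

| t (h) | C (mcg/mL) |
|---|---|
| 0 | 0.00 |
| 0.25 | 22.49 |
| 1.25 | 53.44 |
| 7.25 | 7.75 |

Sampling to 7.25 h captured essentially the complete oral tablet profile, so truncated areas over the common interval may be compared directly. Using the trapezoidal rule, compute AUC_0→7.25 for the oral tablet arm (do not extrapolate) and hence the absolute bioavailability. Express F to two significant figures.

Trapezoidal AUC_0→7.25 (oral tablet):
  [0→0.25]: (0.00+22.49)/2 × 0.25 = 2.81125
  [0.25→1.25]: (22.49+53.44)/2 × 1 = 37.965
  [1.25→7.25]: (53.44+7.75)/2 × 6 = 183.57
  Sum = 224.34625 mcg/mL·h
F = (AUC_ev/D_ev)/(AUC_iv/D_iv) = (224.34625/15)/(174/10) = 14.9564/17.4 = 0.8596

F = 0.86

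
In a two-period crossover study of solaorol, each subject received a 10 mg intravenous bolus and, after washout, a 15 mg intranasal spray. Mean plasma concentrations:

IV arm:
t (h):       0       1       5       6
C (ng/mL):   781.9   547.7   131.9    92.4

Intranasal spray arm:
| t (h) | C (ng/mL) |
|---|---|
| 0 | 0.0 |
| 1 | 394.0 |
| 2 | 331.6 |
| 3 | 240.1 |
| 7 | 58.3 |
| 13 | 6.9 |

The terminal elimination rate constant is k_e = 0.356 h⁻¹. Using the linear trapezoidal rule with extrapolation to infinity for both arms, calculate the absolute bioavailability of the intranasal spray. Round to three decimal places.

F = 0.461

Trapezoidal AUC_0→6 (IV):
  [0→1]: (781.9+547.7)/2 × 1 = 664.8
  [1→5]: (547.7+131.9)/2 × 4 = 1359.2
  [5→6]: (131.9+92.4)/2 × 1 = 112.15
  Sum = 2136.15 ng/mL·h
IV tail: 92.4/0.356 = 259.551; AUC_iv,0→∞ = 2136.15 + 259.551 = 2395.701 ng/mL·h
Trapezoidal AUC_0→13 (intranasal spray):
  [0→1]: (0.0+394.0)/2 × 1 = 197.0
  [1→2]: (394.0+331.6)/2 × 1 = 362.8
  [2→3]: (331.6+240.1)/2 × 1 = 285.85
  [3→7]: (240.1+58.3)/2 × 4 = 596.8
  [7→13]: (58.3+6.9)/2 × 6 = 195.6
  Sum = 1638.05 ng/mL·h
intranasal spray tail: 6.9/0.356 = 19.382; AUC_ev,0→∞ = 1638.05 + 19.382 = 1657.432 ng/mL·h
F = (AUC_ev/D_ev)/(AUC_iv/D_iv) = (1657.432/15)/(2395.701/10) = 110.495/239.5701 = 0.4612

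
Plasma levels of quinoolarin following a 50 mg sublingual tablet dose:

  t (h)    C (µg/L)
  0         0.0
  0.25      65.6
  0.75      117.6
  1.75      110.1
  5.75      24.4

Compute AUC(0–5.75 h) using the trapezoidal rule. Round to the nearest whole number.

AUC = 437 µg/L·h

Trapezoidal AUC_0→5.75:
  [0→0.25]: (0.0+65.6)/2 × 0.25 = 8.2
  [0.25→0.75]: (65.6+117.6)/2 × 0.5 = 45.8
  [0.75→1.75]: (117.6+110.1)/2 × 1 = 113.85
  [1.75→5.75]: (110.1+24.4)/2 × 4 = 269.0
  Sum = 436.85 µg/L·h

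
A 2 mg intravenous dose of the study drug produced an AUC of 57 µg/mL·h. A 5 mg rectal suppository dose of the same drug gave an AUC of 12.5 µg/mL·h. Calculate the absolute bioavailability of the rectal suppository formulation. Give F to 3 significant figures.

F = (AUC_ev / D_ev) / (AUC_iv / D_iv)
  = (12.5/5) / (57/2)
  = 2.5 / 28.5 = 0.0877

F = 0.0877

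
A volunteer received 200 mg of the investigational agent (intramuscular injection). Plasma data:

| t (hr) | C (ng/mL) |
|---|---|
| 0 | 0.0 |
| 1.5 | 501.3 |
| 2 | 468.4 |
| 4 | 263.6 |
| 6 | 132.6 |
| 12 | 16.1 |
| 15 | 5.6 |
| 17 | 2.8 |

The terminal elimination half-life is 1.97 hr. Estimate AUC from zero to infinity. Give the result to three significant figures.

Trapezoidal AUC_0→17:
  [0→1.5]: (0.0+501.3)/2 × 1.5 = 375.975
  [1.5→2]: (501.3+468.4)/2 × 0.5 = 242.425
  [2→4]: (468.4+263.6)/2 × 2 = 732.0
  [4→6]: (263.6+132.6)/2 × 2 = 396.2
  [6→12]: (132.6+16.1)/2 × 6 = 446.1
  [12→15]: (16.1+5.6)/2 × 3 = 32.55
  [15→17]: (5.6+2.8)/2 × 2 = 8.4
  Sum = 2233.65 ng/mL·hr
k_e = ln2 / t½ = 0.693147 / 1.97 = 0.3519 hr^-1
Extrapolated tail: C_last / k_e = 2.8 / 0.3519 = 7.957
AUC_0→∞ = 2233.65 + 7.957 = 2241.607 ng/mL·hr

AUC = 2240 ng/mL·hr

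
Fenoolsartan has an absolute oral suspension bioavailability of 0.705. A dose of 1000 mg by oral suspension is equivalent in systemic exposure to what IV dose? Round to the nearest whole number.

D_iv = 705 mg

Systemic exposure from an extravascular dose = F × D_ev, so the equivalent IV dose is F × D_ev.
D_iv = F × D_ev = 0.705 × 1000 = 705 mg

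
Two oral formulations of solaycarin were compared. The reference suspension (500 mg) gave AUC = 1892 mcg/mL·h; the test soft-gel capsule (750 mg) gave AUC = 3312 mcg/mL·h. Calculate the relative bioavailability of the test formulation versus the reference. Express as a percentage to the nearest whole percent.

F_rel = (AUC_test/D_test) / (AUC_ref/D_ref)
      = (3312/750) / (1892/500)
      = 4.416 / 3.784 = 1.1670 = 116.70%

F_rel = 117%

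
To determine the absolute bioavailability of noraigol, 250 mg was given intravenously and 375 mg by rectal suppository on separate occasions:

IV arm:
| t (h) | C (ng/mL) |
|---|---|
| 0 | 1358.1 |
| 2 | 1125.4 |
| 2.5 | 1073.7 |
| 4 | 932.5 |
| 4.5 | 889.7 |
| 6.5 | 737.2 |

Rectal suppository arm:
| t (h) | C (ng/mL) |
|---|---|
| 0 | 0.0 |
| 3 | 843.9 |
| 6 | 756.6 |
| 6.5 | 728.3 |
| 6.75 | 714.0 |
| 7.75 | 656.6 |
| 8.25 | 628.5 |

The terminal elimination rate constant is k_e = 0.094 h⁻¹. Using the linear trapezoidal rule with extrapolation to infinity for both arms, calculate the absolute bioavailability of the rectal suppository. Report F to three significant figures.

F = 0.549

Trapezoidal AUC_0→6.5 (IV):
  [0→2]: (1358.1+1125.4)/2 × 2 = 2483.5
  [2→2.5]: (1125.4+1073.7)/2 × 0.5 = 549.775
  [2.5→4]: (1073.7+932.5)/2 × 1.5 = 1504.65
  [4→4.5]: (932.5+889.7)/2 × 0.5 = 455.55
  [4.5→6.5]: (889.7+737.2)/2 × 2 = 1626.9
  Sum = 6620.375 ng/mL·h
IV tail: 737.2/0.094 = 7842.553; AUC_iv,0→∞ = 6620.375 + 7842.553 = 14462.928 ng/mL·h
Trapezoidal AUC_0→8.25 (rectal suppository):
  [0→3]: (0.0+843.9)/2 × 3 = 1265.85
  [3→6]: (843.9+756.6)/2 × 3 = 2400.75
  [6→6.5]: (756.6+728.3)/2 × 0.5 = 371.225
  [6.5→6.75]: (728.3+714.0)/2 × 0.25 = 180.2875
  [6.75→7.75]: (714.0+656.6)/2 × 1 = 685.3
  [7.75→8.25]: (656.6+628.5)/2 × 0.5 = 321.275
  Sum = 5224.6875 ng/mL·h
rectal suppository tail: 628.5/0.094 = 6686.170; AUC_ev,0→∞ = 5224.6875 + 6686.170 = 11910.8575 ng/mL·h
F = (AUC_ev/D_ev)/(AUC_iv/D_iv) = (11910.8575/375)/(14462.928/250) = 31.7623/57.851712 = 0.5490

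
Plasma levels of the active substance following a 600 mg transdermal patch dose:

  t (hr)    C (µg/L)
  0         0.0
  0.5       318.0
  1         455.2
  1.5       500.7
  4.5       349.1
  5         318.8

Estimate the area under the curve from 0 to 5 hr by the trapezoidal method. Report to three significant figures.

Trapezoidal AUC_0→5:
  [0→0.5]: (0.0+318.0)/2 × 0.5 = 79.5
  [0.5→1]: (318.0+455.2)/2 × 0.5 = 193.3
  [1→1.5]: (455.2+500.7)/2 × 0.5 = 238.975
  [1.5→4.5]: (500.7+349.1)/2 × 3 = 1274.7
  [4.5→5]: (349.1+318.8)/2 × 0.5 = 166.975
  Sum = 1953.45 µg/L·hr

AUC = 1950 µg/L·hr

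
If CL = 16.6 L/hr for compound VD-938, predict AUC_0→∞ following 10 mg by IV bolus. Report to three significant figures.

AUC_0→∞ = Dose_iv / CL
        = 10 / 16.6 = 0.60241 mg/L·hr

AUC = 0.602 mg/L·hr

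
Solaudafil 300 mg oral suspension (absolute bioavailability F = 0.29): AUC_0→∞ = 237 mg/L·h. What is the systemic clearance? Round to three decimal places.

CL = F × Dose / AUC_0→∞
   = 0.29 × 300 / 237 = 0.367089 L/h

CL = 0.367 L/h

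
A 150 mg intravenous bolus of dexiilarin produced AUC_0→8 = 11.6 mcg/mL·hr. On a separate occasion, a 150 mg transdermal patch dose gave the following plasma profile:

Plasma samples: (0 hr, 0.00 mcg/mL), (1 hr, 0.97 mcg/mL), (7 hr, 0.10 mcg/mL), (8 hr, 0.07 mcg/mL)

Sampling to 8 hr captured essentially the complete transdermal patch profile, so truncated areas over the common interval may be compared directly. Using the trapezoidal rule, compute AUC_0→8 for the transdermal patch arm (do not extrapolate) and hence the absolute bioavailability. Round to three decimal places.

Trapezoidal AUC_0→8 (transdermal patch):
  [0→1]: (0.00+0.97)/2 × 1 = 0.485
  [1→7]: (0.97+0.10)/2 × 6 = 3.21
  [7→8]: (0.10+0.07)/2 × 1 = 0.085
  Sum = 3.78 mcg/mL·hr
F = (AUC_ev/D_ev)/(AUC_iv/D_iv) = (3.78/150)/(11.6/150) = 0.0252/0.0773333 = 0.3259

F = 0.326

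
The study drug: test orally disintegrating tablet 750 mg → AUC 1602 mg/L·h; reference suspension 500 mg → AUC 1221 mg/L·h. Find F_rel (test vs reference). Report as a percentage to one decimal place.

F_rel = 87.5%

F_rel = (AUC_test/D_test) / (AUC_ref/D_ref)
      = (1602/750) / (1221/500)
      = 2.136 / 2.442 = 0.8747 = 87.47%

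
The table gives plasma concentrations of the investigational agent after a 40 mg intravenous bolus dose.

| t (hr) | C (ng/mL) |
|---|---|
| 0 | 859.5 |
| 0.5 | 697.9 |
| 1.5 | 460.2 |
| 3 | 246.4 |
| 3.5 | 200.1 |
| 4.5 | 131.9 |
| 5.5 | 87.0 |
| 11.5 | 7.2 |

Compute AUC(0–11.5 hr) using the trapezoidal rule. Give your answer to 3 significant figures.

Trapezoidal AUC_0→11.5:
  [0→0.5]: (859.5+697.9)/2 × 0.5 = 389.35
  [0.5→1.5]: (697.9+460.2)/2 × 1 = 579.05
  [1.5→3]: (460.2+246.4)/2 × 1.5 = 529.95
  [3→3.5]: (246.4+200.1)/2 × 0.5 = 111.625
  [3.5→4.5]: (200.1+131.9)/2 × 1 = 166.0
  [4.5→5.5]: (131.9+87.0)/2 × 1 = 109.45
  [5.5→11.5]: (87.0+7.2)/2 × 6 = 282.6
  Sum = 2168.025 ng/mL·hr

AUC = 2170 ng/mL·hr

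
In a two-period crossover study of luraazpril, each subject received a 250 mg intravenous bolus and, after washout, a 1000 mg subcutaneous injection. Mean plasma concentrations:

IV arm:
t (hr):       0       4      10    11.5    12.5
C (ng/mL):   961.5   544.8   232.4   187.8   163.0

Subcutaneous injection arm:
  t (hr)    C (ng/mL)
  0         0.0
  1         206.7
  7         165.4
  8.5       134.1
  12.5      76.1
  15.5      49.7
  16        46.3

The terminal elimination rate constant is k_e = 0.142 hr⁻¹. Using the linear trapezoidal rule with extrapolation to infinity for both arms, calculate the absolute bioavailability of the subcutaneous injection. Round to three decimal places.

Trapezoidal AUC_0→12.5 (IV):
  [0→4]: (961.5+544.8)/2 × 4 = 3012.6
  [4→10]: (544.8+232.4)/2 × 6 = 2331.6
  [10→11.5]: (232.4+187.8)/2 × 1.5 = 315.15
  [11.5→12.5]: (187.8+163.0)/2 × 1 = 175.4
  Sum = 5834.75 ng/mL·hr
IV tail: 163.0/0.142 = 1147.887; AUC_iv,0→∞ = 5834.75 + 1147.887 = 6982.637 ng/mL·hr
Trapezoidal AUC_0→16 (subcutaneous injection):
  [0→1]: (0.0+206.7)/2 × 1 = 103.35
  [1→7]: (206.7+165.4)/2 × 6 = 1116.3
  [7→8.5]: (165.4+134.1)/2 × 1.5 = 224.625
  [8.5→12.5]: (134.1+76.1)/2 × 4 = 420.4
  [12.5→15.5]: (76.1+49.7)/2 × 3 = 188.7
  [15.5→16]: (49.7+46.3)/2 × 0.5 = 24.0
  Sum = 2077.375 ng/mL·hr
subcutaneous injection tail: 46.3/0.142 = 326.056; AUC_ev,0→∞ = 2077.375 + 326.056 = 2403.431 ng/mL·hr
F = (AUC_ev/D_ev)/(AUC_iv/D_iv) = (2403.431/1000)/(6982.637/250) = 2.403431/27.930548 = 0.0861

F = 0.086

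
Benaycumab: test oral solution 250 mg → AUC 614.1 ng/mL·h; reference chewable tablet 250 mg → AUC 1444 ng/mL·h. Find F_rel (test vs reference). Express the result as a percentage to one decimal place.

F_rel = (AUC_test/D_test) / (AUC_ref/D_ref)
      = (614.1/250) / (1444/250)
      = 2.4564 / 5.776 = 0.4253 = 42.53%

F_rel = 42.5%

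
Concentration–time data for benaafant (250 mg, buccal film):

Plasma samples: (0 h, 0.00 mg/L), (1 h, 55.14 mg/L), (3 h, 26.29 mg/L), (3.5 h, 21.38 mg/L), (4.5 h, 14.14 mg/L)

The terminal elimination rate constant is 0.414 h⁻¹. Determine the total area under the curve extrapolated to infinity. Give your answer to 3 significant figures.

AUC = 173 mg/L·h

Trapezoidal AUC_0→4.5:
  [0→1]: (0.00+55.14)/2 × 1 = 27.57
  [1→3]: (55.14+26.29)/2 × 2 = 81.43
  [3→3.5]: (26.29+21.38)/2 × 0.5 = 11.9175
  [3.5→4.5]: (21.38+14.14)/2 × 1 = 17.76
  Sum = 138.6775 mg/L·h
Extrapolated tail: C_last / k_e = 14.14 / 0.414 = 34.155
AUC_0→∞ = 138.6775 + 34.155 = 172.8325 mg/L·h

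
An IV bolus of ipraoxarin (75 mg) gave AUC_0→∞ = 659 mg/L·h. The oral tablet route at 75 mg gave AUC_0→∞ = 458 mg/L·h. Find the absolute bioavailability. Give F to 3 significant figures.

F = (AUC_ev / D_ev) / (AUC_iv / D_iv)
  = (458/75) / (659/75)
  = 6.10667 / 8.78667 = 0.6950

F = 0.695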